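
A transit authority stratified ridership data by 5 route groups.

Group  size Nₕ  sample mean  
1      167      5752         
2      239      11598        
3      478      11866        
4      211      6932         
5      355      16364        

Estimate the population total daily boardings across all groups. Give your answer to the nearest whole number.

16676326

1: 167·5752 = 960584
2: 239·11598 = 2771922
3: 478·11866 = 5671948
4: 211·6932 = 1462652
5: 355·16364 = 5809220
τ̂ = Σ Nₕx̄ₕ = 16676326.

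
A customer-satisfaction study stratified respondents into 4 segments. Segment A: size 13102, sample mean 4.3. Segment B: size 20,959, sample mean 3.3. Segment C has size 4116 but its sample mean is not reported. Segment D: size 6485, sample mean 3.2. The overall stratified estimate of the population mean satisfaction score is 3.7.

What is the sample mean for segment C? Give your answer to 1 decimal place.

4.6

N = 13102 + 20959 + 4116 + 6485 = 44662.
Overall total = μ·N = 3.7·44662 = 165249.4.
Subtract the known strata: 13102·4.3 + 20959·3.3 + 6485·3.2 = 146255.3.
Remaining total for segment C: 165249.4 − 146255.3 = 18994.1.
Divide by its size: 18994.1 / 4116 = 4.615... → 4.6.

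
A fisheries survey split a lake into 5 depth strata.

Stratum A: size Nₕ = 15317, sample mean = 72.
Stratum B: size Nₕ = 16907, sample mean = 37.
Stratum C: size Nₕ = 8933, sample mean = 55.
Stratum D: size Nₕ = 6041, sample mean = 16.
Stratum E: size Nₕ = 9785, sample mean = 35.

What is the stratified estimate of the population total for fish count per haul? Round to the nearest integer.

2658829

Population total = Σ Nₕ·x̄ₕ (each stratum's size times its mean).
15317·72 + 16907·37 + 8933·55 + 6041·16 + 9785·35 = 1102824 + 625559 + 491315 + 96656 + 342475 = 2658829.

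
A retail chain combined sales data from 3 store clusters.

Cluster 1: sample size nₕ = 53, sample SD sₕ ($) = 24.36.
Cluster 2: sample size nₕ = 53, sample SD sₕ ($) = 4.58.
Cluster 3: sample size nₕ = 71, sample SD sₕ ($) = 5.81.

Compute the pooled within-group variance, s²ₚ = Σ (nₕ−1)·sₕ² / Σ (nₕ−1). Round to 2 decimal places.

197.19

1: (53−1)·24.36² = 52·593.4096 = 30857.2992
2: (53−1)·4.58² = 52·20.9764 = 1090.7728
3: (71−1)·5.81² = 70·33.7561 = 2362.927
Numerator = 34310.999; denominator = Σ(nₕ−1) = 174.
s²ₚ = 34310.999/174 = 197.1896... → 197.19.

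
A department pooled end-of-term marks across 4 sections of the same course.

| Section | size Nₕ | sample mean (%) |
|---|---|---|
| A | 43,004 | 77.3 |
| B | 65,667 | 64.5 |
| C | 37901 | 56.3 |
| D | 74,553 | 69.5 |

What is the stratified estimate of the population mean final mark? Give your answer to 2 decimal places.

N = 43004 + 65667 + 37901 + 74553 = 221125.
The stratified mean weights each stratum mean by its population share Nₕ/N.
Σ Nₕx̄ₕ = 43004·77.3 + 65667·64.5 + 37901·56.3 + 74553·69.5 = 3324209.2 + 4235521.5 + 2133826.3 + 5181433.5 = 14874990.5.
Divide by N: 14874990.5 / 221125 = 67.2696... → 67.27.

67.27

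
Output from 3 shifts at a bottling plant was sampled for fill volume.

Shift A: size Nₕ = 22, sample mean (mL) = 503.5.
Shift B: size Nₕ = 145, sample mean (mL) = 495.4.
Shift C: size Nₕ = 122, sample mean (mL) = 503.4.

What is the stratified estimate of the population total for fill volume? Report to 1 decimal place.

144324.8

Population total = Σ Nₕ·x̄ₕ (each stratum's size times its mean).
22·503.5 + 145·495.4 + 122·503.4 = 11077 + 71833 + 61414.8 = 144324.8.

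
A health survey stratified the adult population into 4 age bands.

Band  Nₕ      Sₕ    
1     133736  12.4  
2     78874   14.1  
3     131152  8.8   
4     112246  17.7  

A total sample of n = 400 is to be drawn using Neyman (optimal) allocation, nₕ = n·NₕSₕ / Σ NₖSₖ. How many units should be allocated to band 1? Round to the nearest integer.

112

Σ NₕSₕ = 133736·12.4 + 78874·14.1 + 131152·8.8 + 112246·17.7 = 5911341.6.
Share for 1: 1658326.4/5911341.6 = 0.28053.
n_1 = 400 × 0.28053 = 112.213... → 112.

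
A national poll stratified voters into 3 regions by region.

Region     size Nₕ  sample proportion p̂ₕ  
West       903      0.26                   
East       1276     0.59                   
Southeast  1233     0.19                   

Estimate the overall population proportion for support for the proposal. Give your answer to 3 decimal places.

N = 903 + 1276 + 1233 = 3412.
Overall proportion = Σ (Nₕ/N)·p̂ₕ.
Σ Nₕp̂ₕ = 234.78 + 752.84 + 234.27 = 1221.89.
1221.89 / 3412 = 0.35812... → 0.358.

0.358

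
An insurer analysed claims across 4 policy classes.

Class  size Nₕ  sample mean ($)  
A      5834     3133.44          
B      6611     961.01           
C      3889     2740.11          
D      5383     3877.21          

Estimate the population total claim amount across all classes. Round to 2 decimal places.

Population total = Σ Nₕ·x̄ₕ (each stratum's size times its mean).
5834·3133.44 + 6611·961.01 + 3889·2740.11 + 5383·3877.21 = 18280488.96 + 6353237.11 + 10656287.79 + 20871021.43 = 56161035.29.

56161035.29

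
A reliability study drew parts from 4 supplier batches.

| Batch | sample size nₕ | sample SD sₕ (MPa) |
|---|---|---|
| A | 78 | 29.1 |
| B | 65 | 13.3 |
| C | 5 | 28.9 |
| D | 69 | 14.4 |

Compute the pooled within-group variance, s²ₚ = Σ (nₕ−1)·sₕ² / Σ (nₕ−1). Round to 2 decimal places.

Degrees of freedom: 77 + 64 + 4 + 68 = 213.
Σ(nₕ−1)sₕ² = 77·846.81 + 64·176.89 + 4·835.21 + 68·207.36 = 93966.65.
s²ₚ = 93966.65 / 213 = 441.1580... → 441.16.

441.16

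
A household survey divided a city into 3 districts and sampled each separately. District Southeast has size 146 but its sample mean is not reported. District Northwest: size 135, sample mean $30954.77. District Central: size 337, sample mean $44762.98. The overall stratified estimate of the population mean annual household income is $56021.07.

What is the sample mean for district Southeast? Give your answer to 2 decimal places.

N = 146 + 135 + 337 = 618.
Overall total = μ·N = 56021.07·618 = 34621021.26.
Subtract the known strata: 135·30954.77 + 337·44762.98 = 19264018.21.
Remaining total for district Southeast: 34621021.26 − 19264018.21 = 15357003.05.
Divide by its size: 15357003.05 / 146 = 105184.9524... → 105184.95.

105184.95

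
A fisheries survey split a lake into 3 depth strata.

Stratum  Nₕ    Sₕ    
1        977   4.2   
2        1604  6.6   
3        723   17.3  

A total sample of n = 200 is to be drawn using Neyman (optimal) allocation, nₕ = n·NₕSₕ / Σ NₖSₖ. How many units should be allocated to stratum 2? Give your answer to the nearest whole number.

78

1: NₕSₕ = 977·4.2 = 4103.4
2: NₕSₕ = 1604·6.6 = 10586.4
3: NₕSₕ = 723·17.3 = 12507.9
Σ NₕSₕ = 27197.7.
n_2 = 200·10586.4/27197.7 = 77.848... → 78.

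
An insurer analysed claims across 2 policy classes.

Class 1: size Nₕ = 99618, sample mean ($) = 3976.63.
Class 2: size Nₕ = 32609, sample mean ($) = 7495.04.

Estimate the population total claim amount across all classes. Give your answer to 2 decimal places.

640549686.70

Estimate total by summing Nₕ·x̄ₕ over strata.
99618·3976.63 + 32609·7495.04 = 396143927.34 + 244405759.36 = 640549686.70.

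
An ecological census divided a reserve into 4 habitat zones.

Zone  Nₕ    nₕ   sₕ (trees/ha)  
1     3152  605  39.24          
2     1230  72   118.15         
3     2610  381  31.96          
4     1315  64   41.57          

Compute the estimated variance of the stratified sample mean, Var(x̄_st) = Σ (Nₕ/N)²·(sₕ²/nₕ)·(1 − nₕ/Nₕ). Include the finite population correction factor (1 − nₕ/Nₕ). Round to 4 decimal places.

5.1676

N = 8307; Wₕ = Nₕ/N.
zone 1: (3152/8307)²·39.24²/605·(1 − 605/3152) = 0.2960938
zone 2: (1230/8307)²·118.15²/72·(1 − 72/1230) = 4.0018445
zone 3: (2610/8307)²·31.96²/381·(1 − 381/2610) = 0.2260220
zone 4: (1315/8307)²·41.57²/64·(1 − 64/1315) = 0.6436870
Sum = 5.1676473 → 5.1676.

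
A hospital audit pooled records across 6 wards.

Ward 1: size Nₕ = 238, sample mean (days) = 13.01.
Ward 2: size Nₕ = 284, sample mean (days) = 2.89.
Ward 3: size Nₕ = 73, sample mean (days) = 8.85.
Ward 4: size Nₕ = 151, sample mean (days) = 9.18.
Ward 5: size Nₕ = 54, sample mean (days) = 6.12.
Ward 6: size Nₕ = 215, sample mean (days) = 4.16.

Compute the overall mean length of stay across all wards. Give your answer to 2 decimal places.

N = 238 + 284 + 73 + 151 + 54 + 215 = 1015.
Overall mean = Σ (Nₕ/N)·x̄ₕ — weight by population share, not a simple average.
Σ Nₕx̄ₕ = 238·13.01 + 284·2.89 + 73·8.85 + 151·9.18 + 54·6.12 + 215·4.16 = 3096.38 + 820.76 + 646.05 + 1386.18 + 330.48 + 894.4 = 7174.25.
Divide by N: 7174.25 / 1015 = 7.0682... → 7.07.

7.07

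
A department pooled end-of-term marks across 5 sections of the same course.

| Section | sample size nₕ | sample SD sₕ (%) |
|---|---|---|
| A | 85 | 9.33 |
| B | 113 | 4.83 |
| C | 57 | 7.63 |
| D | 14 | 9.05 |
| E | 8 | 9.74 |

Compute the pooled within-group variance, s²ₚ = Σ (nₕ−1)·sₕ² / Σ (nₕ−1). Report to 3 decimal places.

Degrees of freedom: 84 + 112 + 56 + 13 + 7 = 272.
Σ(nₕ−1)sₕ² = 84·87.0489 + 112·23.3289 + 56·58.2169 + 13·81.9025 + 7·94.8676 = 14913.8965.
s²ₚ = 14913.8965 / 272 = 54.83050... → 54.831.

54.831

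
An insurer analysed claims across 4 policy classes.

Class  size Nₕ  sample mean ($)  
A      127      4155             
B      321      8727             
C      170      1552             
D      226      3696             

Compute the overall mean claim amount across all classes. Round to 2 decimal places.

x̄_st = (Σ Nₕx̄ₕ) / (Σ Nₕ) = (127·4155 + 321·8727 + 170·1552 + 226·3696) / 844
= 4428188 / 844 = 5246.6682... → 5246.67.

5246.67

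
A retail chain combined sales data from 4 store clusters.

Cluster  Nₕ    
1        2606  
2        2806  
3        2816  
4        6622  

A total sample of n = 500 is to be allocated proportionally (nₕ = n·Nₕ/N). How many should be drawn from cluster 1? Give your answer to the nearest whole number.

N = 2606 + 2806 + 2816 + 6622 = 14850.
n_1 = 500·2606/14850 = 87.744... → 88.

88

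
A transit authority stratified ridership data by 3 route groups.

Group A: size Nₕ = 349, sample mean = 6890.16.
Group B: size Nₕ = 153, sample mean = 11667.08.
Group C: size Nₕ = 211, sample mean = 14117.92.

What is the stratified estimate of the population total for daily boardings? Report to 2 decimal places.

7168610.20

Population total = Σ Nₕ·x̄ₕ (each stratum's size times its mean).
349·6890.16 + 153·11667.08 + 211·14117.92 = 2404665.84 + 1785063.24 + 2978881.12 = 7168610.20.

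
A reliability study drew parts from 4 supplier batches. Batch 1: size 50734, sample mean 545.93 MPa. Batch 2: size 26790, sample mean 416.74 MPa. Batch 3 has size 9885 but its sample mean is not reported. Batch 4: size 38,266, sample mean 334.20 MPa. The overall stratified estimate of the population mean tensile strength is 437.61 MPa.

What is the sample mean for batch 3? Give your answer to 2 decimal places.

338.54

N = 50734 + 26790 + 9885 + 38266 = 125675.
Overall total = μ·N = 437.61·125675 = 54996636.75.
Subtract the known strata: 50734·545.93 + 26790·416.74 + 38266·334.20 = 51650174.42.
Remaining total for batch 3: 54996636.75 − 51650174.42 = 3346462.33.
Divide by its size: 3346462.33 / 9885 = 338.5394... → 338.54.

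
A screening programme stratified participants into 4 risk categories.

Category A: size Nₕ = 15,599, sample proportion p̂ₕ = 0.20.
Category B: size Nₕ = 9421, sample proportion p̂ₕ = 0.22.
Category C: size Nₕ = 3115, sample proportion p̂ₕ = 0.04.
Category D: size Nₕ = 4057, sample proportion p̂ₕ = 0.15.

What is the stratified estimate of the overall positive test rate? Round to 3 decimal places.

0.184

N = 15599 + 9421 + 3115 + 4057 = 32192.
Overall proportion = Σ (Nₕ/N)·p̂ₕ.
Σ Nₕp̂ₕ = 3119.8 + 2072.62 + 124.6 + 608.55 = 5925.57.
5925.57 / 32192 = 0.18407... → 0.184.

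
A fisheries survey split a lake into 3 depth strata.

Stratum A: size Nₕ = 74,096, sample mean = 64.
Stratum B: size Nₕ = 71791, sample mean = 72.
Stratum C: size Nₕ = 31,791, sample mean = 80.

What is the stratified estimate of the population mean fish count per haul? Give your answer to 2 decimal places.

N = 177678; weights Wₕ = Nₕ/N = (0.4170, 0.4041, 0.1789).
x̄_st = Σ Wₕ·x̄ₕ = 0.4170·64 + 0.4041·72 + 0.1789·80 ≈ 70.0952...
→ 70.10.

70.10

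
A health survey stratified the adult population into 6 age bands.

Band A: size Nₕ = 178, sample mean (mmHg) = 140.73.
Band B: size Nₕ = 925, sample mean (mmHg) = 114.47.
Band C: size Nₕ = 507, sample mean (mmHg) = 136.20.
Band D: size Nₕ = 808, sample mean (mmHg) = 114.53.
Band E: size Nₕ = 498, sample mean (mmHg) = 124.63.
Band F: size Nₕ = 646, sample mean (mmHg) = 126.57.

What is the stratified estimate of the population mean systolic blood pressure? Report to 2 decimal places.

122.50

N = 3562; weights Wₕ = Nₕ/N = (0.0500, 0.2597, 0.1423, 0.2268, 0.1398, 0.1814).
x̄_st = Σ Wₕ·x̄ₕ = 0.0500·140.73 + 0.2597·114.47 + 0.1423·136.20 + 0.2268·114.53 + 0.1398·124.63 + 0.1814·126.57 ≈ 122.5037...
→ 122.50.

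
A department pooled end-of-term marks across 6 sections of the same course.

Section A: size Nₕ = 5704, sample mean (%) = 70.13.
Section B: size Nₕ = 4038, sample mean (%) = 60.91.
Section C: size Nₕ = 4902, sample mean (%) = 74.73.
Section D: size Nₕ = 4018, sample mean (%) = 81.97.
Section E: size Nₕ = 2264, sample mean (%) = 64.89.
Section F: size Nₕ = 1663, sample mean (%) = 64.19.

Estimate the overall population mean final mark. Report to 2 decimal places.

x̄_st = (Σ Nₕx̄ₕ) / (Σ Nₕ) = (5704·70.13 + 4038·60.91 + 4902·74.73 + 4018·81.97 + 2264·64.89 + 1663·64.19) / 22589
= 1595316.95 / 22589 = 70.6236... → 70.62.

70.62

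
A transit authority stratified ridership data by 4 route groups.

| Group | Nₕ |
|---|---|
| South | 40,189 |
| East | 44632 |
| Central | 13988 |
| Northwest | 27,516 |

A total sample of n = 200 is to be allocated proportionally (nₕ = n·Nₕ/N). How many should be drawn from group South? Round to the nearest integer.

N = 40189 + 44632 + 13988 + 27516 = 126325.
n_South = 200·40189/126325 = 63.628... → 64.

64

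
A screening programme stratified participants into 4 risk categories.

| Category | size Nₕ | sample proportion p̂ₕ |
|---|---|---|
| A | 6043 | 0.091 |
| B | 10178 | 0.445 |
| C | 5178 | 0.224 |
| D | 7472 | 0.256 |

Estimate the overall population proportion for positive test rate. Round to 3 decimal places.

N = 6043 + 10178 + 5178 + 7472 = 28871.
Overall proportion = Σ (Nₕ/N)·p̂ₕ.
Σ Nₕp̂ₕ = 549.913 + 4529.21 + 1159.872 + 1912.832 = 8151.827.
8151.827 / 28871 = 0.28235... → 0.282.

0.282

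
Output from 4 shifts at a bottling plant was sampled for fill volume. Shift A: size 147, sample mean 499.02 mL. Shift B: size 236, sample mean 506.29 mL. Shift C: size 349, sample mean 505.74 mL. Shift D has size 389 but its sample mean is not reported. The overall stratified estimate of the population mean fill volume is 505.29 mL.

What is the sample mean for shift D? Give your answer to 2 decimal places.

Σ Nₕx̄ₕ = N·μ, so 389·x̄_D = 1121·505.29 − (147·499.02 + 236·506.29 + 349·505.74).
= 566430.09 − 369343.64 = 197086.45.
x̄_D = 197086.45 / 389 = 506.6490... → 506.65.

506.65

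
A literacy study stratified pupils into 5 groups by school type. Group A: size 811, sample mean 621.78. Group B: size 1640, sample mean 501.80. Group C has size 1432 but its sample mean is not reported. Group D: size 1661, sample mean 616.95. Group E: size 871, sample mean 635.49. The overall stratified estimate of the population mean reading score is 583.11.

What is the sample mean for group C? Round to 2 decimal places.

Σ Nₕx̄ₕ = N·μ, so 1432·x̄_C = 6415·583.11 − (811·621.78 + 1640·501.80 + 1661·616.95 + 871·635.49).
= 3740650.65 − 2905481.32 = 835169.33.
x̄_C = 835169.33 / 1432 = 583.2188... → 583.22.

583.22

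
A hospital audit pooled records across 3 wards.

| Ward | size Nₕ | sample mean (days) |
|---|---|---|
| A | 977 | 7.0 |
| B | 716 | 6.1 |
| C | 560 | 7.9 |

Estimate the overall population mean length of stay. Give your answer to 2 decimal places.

6.94

x̄_st = (Σ Nₕx̄ₕ) / (Σ Nₕ) = (977·7.0 + 716·6.1 + 560·7.9) / 2253
= 15630.6 / 2253 = 6.9377... → 6.94.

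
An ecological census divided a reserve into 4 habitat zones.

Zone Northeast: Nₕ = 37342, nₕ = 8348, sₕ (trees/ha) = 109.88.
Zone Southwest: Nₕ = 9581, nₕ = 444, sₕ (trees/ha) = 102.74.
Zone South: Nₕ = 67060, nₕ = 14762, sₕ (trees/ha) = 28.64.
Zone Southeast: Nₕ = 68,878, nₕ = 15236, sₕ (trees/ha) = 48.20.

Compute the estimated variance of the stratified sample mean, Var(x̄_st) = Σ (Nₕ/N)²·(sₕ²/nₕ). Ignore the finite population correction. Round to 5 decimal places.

0.15468

N = 182861. Term for each stratum: Wₕ²sₕ²/nₕ.
Var(x̄_st) = 0.06031257 + 0.06526430 + 0.00747284 + 0.02163426 = 0.15468396 → 0.15468.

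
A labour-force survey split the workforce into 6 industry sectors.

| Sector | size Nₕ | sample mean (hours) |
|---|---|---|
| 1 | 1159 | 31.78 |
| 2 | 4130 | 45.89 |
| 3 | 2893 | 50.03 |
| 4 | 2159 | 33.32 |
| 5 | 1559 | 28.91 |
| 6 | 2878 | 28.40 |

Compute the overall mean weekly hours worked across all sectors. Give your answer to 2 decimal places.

N = 1159 + 4130 + 2893 + 2159 + 1559 + 2878 = 14778.
The stratified mean weights each stratum mean by its population share Nₕ/N.
Σ Nₕx̄ₕ = 1159·31.78 + 4130·45.89 + 2893·50.03 + 2159·33.32 + 1559·28.91 + 2878·28.40 = 36833.02 + 189525.7 + 144736.79 + 71937.88 + 45070.69 + 81735.2 = 569839.28.
Divide by N: 569839.28 / 14778 = 38.5600... → 38.56.

38.56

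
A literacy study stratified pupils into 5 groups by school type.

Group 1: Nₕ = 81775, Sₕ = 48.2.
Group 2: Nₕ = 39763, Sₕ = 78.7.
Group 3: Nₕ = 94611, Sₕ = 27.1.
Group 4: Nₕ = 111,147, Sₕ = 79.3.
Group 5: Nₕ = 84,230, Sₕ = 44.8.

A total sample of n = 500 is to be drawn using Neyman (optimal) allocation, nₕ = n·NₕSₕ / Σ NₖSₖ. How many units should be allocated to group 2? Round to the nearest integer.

70

Σ NₕSₕ = 81775·48.2 + 39763·78.7 + 94611·27.1 + 111147·79.3 + 84230·44.8 = 22222322.3.
Share for 2: 3129348.1/22222322.3 = 0.14082.
n_2 = 500 × 0.14082 = 70.410... → 70.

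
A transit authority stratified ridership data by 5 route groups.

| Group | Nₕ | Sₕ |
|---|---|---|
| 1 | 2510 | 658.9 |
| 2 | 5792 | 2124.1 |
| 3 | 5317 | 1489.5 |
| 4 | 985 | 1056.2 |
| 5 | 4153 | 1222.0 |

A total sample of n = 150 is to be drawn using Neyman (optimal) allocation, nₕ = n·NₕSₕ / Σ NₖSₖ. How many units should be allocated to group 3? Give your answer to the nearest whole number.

42

1: NₕSₕ = 2510·658.9 = 1653839
2: NₕSₕ = 5792·2124.1 = 12302787.2
3: NₕSₕ = 5317·1489.5 = 7919671.5
4: NₕSₕ = 985·1056.2 = 1040357
5: NₕSₕ = 4153·1222.0 = 5074966
Σ NₕSₕ = 27991620.7.
n_3 = 150·7919671.5/27991620.7 = 42.440... → 42.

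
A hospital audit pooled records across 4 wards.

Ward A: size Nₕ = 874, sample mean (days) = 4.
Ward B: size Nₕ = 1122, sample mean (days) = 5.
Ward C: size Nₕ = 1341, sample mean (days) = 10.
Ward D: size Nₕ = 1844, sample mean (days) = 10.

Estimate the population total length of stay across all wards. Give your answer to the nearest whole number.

40956

Estimate total by summing Nₕ·x̄ₕ over strata.
874·4 + 1122·5 + 1341·10 + 1844·10 = 3496 + 5610 + 13410 + 18440 = 40956.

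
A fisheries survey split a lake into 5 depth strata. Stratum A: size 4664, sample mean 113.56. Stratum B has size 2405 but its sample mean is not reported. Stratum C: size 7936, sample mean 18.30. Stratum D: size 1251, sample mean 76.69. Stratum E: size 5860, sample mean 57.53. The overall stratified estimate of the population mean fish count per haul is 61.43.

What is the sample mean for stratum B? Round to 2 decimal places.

104.22

Σ Nₕx̄ₕ = N·μ, so 2405·x̄_B = 22116·61.43 − (4664·113.56 + 7936·18.30 + 1251·76.69 + 5860·57.53).
= 1358585.88 − 1107937.63 = 250648.25.
x̄_B = 250648.25 / 2405 = 104.2196... → 104.22.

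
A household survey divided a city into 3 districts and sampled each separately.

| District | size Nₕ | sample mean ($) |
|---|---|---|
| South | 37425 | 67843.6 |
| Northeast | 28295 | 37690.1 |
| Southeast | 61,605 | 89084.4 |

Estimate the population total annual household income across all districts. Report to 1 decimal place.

9093532571.5

South: 37425·67843.6 = 2539046730
Northeast: 28295·37690.1 = 1066441379.5
Southeast: 61605·89084.4 = 5488044462
τ̂ = Σ Nₕx̄ₕ = 9093532571.5.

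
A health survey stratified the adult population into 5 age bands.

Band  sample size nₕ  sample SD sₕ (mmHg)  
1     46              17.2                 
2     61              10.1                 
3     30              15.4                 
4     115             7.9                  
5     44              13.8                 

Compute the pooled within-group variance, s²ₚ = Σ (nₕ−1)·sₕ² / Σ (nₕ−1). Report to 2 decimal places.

143.01

1: (46−1)·17.2² = 45·295.84 = 13312.8
2: (61−1)·10.1² = 60·102.01 = 6120.6
3: (30−1)·15.4² = 29·237.16 = 6877.64
4: (115−1)·7.9² = 114·62.41 = 7114.74
5: (44−1)·13.8² = 43·190.44 = 8188.92
Numerator = 41614.7; denominator = Σ(nₕ−1) = 291.
s²ₚ = 41614.7/291 = 143.0058... → 143.01.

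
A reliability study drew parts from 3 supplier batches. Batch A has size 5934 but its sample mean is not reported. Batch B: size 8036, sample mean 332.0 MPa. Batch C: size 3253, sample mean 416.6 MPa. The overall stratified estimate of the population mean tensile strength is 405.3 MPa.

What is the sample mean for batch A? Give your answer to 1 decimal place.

Σ Nₕx̄ₕ = N·μ, so 5934·x̄_A = 17223·405.3 − (8036·332.0 + 3253·416.6).
= 6980481.9 − 4023151.8 = 2957330.1.
x̄_A = 2957330.1 / 5934 = 498.370... → 498.4.

498.4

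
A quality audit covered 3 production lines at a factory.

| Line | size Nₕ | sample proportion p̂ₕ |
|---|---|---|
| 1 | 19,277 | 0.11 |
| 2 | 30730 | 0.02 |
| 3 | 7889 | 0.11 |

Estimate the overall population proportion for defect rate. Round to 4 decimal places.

Wₕ = Nₕ/N with N = 57896: 0.3330, 0.5308, 0.1363.
p̂_st = 0.3330·0.11 + 0.5308·0.02 + 0.1363·0.11 ≈ 0.062230... → 0.0622.

0.0622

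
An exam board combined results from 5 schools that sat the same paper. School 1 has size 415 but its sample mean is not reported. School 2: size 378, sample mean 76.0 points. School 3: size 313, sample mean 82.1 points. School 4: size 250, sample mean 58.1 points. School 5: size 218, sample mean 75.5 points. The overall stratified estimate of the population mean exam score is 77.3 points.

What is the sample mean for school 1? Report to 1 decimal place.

Σ Nₕx̄ₕ = N·μ, so 415·x̄_1 = 1574·77.3 − (378·76.0 + 313·82.1 + 250·58.1 + 218·75.5).
= 121670.2 − 85409.3 = 36260.9.
x̄_1 = 36260.9 / 415 = 87.376... → 87.4.

87.4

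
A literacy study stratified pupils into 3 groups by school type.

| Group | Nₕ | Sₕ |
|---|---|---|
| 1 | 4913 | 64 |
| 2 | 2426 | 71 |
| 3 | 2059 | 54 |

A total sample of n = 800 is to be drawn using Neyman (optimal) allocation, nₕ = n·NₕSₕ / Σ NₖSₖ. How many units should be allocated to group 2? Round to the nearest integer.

Σ NₕSₕ = 4913·64 + 2426·71 + 2059·54 = 597864.
Share for 2: 172246/597864 = 0.28810.
n_2 = 800 × 0.28810 = 230.482... → 230.

230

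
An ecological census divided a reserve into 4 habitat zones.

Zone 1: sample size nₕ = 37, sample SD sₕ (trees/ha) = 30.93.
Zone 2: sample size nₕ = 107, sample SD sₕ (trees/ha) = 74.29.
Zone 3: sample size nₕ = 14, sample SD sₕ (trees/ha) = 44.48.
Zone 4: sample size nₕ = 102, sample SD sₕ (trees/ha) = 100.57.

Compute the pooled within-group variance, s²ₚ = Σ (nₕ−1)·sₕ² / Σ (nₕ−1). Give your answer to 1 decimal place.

Degrees of freedom: 36 + 106 + 13 + 101 = 256.
Σ(nₕ−1)sₕ² = 36·956.6649 + 106·5519.0041 + 13·1978.4704 + 101·10114.3249 = 1666721.3011.
s²ₚ = 1666721.3011 / 256 = 6510.630... → 6510.6.

6510.6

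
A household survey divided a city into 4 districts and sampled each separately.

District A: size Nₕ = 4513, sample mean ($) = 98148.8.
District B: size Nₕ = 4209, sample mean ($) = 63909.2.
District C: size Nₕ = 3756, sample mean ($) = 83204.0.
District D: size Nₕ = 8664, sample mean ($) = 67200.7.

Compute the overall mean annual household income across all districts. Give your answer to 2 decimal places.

75994.72

x̄_st = (Σ Nₕx̄ₕ) / (Σ Nₕ) = (4513·98148.8 + 4209·63909.2 + 3756·83204.0 + 8664·67200.7) / 21142
= 1606680446 / 21142 = 75994.7236... → 75994.72.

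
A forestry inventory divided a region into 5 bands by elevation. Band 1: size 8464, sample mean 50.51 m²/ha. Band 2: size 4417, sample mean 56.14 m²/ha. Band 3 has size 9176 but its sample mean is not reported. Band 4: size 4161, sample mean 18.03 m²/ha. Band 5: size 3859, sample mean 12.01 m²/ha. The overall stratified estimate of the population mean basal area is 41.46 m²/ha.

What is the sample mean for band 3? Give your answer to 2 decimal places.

49.06

Σ Nₕx̄ₕ = N·μ, so 9176·x̄_3 = 30077·41.46 − (8464·50.51 + 4417·56.14 + 4161·18.03 + 3859·12.01).
= 1246992.42 − 796856.44 = 450135.98.
x̄_3 = 450135.98 / 9176 = 49.0558... → 49.06.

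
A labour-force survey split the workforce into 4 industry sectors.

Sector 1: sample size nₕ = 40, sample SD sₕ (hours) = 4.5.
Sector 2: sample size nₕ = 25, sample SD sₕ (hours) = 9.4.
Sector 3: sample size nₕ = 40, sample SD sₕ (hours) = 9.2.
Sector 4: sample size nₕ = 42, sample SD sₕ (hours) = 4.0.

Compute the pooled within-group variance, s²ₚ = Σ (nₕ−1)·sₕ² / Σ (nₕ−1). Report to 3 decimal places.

48.023

1: (40−1)·4.5² = 39·20.25 = 789.75
2: (25−1)·9.4² = 24·88.36 = 2120.64
3: (40−1)·9.2² = 39·84.64 = 3300.96
4: (42−1)·4.0² = 41·16 = 656
Numerator = 6867.35; denominator = Σ(nₕ−1) = 143.
s²ₚ = 6867.35/143 = 48.02343... → 48.023.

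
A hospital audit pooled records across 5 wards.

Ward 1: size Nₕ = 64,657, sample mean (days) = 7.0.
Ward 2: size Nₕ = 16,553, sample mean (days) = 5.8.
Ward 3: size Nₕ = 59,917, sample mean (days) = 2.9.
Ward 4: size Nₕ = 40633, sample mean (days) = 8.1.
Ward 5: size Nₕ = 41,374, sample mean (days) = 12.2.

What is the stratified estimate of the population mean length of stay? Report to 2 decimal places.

6.97

x̄_st = (Σ Nₕx̄ₕ) / (Σ Nₕ) = (64657·7.0 + 16553·5.8 + 59917·2.9 + 40633·8.1 + 41374·12.2) / 223134
= 1556255.8 / 223134 = 6.9745... → 6.97.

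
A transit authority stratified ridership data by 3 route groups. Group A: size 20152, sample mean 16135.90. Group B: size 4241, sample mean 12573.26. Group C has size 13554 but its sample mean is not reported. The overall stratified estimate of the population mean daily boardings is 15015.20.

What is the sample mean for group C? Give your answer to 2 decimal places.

N = 20152 + 4241 + 13554 = 37947.
Overall total = μ·N = 15015.20·37947 = 569781794.4.
Subtract the known strata: 20152·16135.90 + 4241·12573.26 = 378493852.46.
Remaining total for group C: 569781794.4 − 378493852.46 = 191287941.94.
Divide by its size: 191287941.94 / 13554 = 14113.0251... → 14113.03.

14113.03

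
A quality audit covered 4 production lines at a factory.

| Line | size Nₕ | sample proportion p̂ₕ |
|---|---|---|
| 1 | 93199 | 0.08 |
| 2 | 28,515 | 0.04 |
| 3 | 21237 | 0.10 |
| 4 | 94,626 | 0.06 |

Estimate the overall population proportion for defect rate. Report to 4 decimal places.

N = 93199 + 28515 + 21237 + 94626 = 237577.
Overall proportion = Σ (Nₕ/N)·p̂ₕ.
Σ Nₕp̂ₕ = 7455.92 + 1140.6 + 2123.7 + 5677.56 = 16397.78.
16397.78 / 237577 = 0.069021... → 0.0690.

0.0690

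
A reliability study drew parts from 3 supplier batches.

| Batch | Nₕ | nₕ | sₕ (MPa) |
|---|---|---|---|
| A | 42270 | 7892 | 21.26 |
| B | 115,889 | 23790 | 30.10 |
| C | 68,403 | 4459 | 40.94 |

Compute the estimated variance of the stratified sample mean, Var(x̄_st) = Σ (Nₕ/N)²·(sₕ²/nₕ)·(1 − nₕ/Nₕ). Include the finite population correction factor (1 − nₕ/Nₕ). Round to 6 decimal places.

N = 226562; Wₕ = Nₕ/N.
batch A: (42270/226562)²·21.26²/7892·(1 − 7892/42270) = 0.001621355
batch B: (115889/226562)²·30.10²/23790·(1 − 23790/115889) = 0.007918839
batch C: (68403/226562)²·40.94²/4459·(1 − 4459/68403) = 0.032030153
Sum = 0.041570348 → 0.041570.

0.041570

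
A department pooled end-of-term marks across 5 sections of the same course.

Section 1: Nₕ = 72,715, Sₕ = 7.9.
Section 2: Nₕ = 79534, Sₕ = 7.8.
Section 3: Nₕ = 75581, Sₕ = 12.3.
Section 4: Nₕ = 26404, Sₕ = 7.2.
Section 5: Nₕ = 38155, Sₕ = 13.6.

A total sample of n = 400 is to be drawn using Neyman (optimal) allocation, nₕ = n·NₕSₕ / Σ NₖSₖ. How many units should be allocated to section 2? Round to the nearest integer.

1: NₕSₕ = 72715·7.9 = 574448.5
2: NₕSₕ = 79534·7.8 = 620365.2
3: NₕSₕ = 75581·12.3 = 929646.3
4: NₕSₕ = 26404·7.2 = 190108.8
5: NₕSₕ = 38155·13.6 = 518908
Σ NₕSₕ = 2833476.8.
n_2 = 400·620365.2/2833476.8 = 87.577... → 88.

88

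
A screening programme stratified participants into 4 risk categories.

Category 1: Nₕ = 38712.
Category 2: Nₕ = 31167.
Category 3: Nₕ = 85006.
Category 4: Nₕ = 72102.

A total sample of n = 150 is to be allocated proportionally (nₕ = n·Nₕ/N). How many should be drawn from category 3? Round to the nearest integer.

56

N = 38712 + 31167 + 85006 + 72102 = 226987.
n_3 = 150·85006/226987 = 56.175... → 56.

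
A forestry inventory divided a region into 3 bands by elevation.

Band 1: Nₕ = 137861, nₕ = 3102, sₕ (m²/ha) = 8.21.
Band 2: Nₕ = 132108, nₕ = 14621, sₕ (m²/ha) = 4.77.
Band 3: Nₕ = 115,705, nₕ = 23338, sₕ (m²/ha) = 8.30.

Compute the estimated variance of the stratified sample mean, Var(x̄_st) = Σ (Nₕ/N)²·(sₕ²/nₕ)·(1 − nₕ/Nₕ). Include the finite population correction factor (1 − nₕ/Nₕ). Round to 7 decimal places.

N = 385674. Term for each stratum: Wₕ²sₕ²/nₕ·(1−nₕ/Nₕ).
Var(x̄_st) = 0.0027139572 + 0.0001623820 + 0.0002120903 = 0.0030884295 → 0.0030884.

0.0030884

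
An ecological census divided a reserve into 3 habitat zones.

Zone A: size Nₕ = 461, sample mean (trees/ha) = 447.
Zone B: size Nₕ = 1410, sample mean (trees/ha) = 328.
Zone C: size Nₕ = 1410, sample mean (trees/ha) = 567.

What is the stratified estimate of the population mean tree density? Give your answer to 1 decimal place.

N = 3281; weights Wₕ = Nₕ/N = (0.1405, 0.4297, 0.4297).
x̄_st = Σ Wₕ·x̄ₕ = 0.1405·447 + 0.4297·328 + 0.4297·567 ≈ 447.430...
→ 447.4.

447.4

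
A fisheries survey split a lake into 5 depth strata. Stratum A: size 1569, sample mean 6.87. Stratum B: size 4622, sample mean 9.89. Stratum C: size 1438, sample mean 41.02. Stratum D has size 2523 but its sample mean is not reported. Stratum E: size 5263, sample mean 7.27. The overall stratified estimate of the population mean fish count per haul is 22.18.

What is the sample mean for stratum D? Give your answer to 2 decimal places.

74.58

N = 1569 + 4622 + 1438 + 2523 + 5263 = 15415.
Overall total = μ·N = 22.18·15415 = 341904.7.
Subtract the known strata: 1569·6.87 + 4622·9.89 + 1438·41.02 + 5263·7.27 = 153739.38.
Remaining total for stratum D: 341904.7 − 153739.38 = 188165.32.
Divide by its size: 188165.32 / 2523 = 74.5800... → 74.58.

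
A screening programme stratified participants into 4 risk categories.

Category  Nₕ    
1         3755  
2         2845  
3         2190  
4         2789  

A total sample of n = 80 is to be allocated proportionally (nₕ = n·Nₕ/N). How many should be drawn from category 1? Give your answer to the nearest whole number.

Share of category 1 = 3755/11579 = 0.32429.
Allocate 80 × 0.32429 = 25.944... → 26.

26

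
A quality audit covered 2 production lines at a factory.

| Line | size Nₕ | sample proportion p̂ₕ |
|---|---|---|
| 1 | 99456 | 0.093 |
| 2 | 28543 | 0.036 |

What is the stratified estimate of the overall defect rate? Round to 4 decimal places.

0.0803

Wₕ = Nₕ/N with N = 127999: 0.7770, 0.2230.
p̂_st = 0.7770·0.093 + 0.2230·0.036 ≈ 0.080289... → 0.0803.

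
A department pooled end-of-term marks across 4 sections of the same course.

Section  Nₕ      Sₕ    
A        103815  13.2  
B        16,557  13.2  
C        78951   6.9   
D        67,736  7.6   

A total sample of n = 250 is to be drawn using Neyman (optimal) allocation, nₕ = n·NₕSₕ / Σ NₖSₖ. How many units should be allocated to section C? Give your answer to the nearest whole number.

Σ NₕSₕ = 103815·13.2 + 16557·13.2 + 78951·6.9 + 67736·7.6 = 2648465.9.
Share for C: 544761.9/2648465.9 = 0.20569.
n_C = 250 × 0.20569 = 51.422... → 51.

51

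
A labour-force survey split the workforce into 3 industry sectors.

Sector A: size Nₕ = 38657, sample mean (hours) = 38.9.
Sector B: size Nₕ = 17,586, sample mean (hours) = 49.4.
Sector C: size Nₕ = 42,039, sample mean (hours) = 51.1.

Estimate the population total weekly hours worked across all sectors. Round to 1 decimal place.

Estimate total by summing Nₕ·x̄ₕ over strata.
38657·38.9 + 17586·49.4 + 42039·51.1 = 1503757.3 + 868748.4 + 2148192.9 = 4520698.6.

4520698.6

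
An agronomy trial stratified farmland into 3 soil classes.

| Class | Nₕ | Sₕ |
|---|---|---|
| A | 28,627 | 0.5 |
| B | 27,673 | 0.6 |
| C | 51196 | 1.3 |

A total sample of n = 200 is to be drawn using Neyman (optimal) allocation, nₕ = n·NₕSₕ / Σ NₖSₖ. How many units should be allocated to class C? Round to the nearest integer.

Σ NₕSₕ = 28627·0.5 + 27673·0.6 + 51196·1.3 = 97472.1.
Share for C: 66554.8/97472.1 = 0.68281.
n_C = 200 × 0.68281 = 136.562... → 137.

137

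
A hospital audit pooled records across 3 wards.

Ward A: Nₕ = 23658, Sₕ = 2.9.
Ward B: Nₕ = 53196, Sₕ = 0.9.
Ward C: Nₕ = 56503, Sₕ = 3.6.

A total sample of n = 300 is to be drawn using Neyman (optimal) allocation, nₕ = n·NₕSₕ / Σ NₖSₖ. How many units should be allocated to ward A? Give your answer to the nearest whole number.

A: NₕSₕ = 23658·2.9 = 68608.2
B: NₕSₕ = 53196·0.9 = 47876.4
C: NₕSₕ = 56503·3.6 = 203410.8
Σ NₕSₕ = 319895.4.
n_A = 300·68608.2/319895.4 = 64.341... → 64.

64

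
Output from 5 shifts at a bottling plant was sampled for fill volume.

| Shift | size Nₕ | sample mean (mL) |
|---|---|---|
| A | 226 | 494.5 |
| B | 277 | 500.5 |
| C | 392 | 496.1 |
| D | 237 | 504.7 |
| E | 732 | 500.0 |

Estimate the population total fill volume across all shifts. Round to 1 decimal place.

930480.6

A: 226·494.5 = 111757
B: 277·500.5 = 138638.5
C: 392·496.1 = 194471.2
D: 237·504.7 = 119613.9
E: 732·500.0 = 366000
τ̂ = Σ Nₕx̄ₕ = 930480.6.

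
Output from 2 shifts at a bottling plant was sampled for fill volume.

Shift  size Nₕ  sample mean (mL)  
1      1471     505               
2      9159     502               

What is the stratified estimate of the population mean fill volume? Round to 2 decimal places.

N = 1471 + 9159 = 10630.
Weight each subgroup mean by Nₕ/N and sum.
Σ Nₕx̄ₕ = 1471·505 + 9159·502 = 742855 + 4597818 = 5340673.
Divide by N: 5340673 / 10630 = 502.4151... → 502.42.

502.42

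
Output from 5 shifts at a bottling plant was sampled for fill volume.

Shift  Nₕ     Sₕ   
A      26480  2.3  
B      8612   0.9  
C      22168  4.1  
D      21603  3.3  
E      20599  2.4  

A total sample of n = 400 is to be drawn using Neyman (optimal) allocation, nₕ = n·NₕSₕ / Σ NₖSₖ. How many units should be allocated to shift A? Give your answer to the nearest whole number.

A: NₕSₕ = 26480·2.3 = 60904
B: NₕSₕ = 8612·0.9 = 7750.8
C: NₕSₕ = 22168·4.1 = 90888.8
D: NₕSₕ = 21603·3.3 = 71289.9
E: NₕSₕ = 20599·2.4 = 49437.6
Σ NₕSₕ = 280271.1.
n_A = 400·60904/280271.1 = 86.922... → 87.

87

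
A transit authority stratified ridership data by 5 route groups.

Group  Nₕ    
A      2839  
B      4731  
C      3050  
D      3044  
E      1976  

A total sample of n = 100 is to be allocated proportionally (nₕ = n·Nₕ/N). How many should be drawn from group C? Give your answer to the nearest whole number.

N = 2839 + 4731 + 3050 + 3044 + 1976 = 15640.
n_C = 100·3050/15640 = 19.501... → 20.

20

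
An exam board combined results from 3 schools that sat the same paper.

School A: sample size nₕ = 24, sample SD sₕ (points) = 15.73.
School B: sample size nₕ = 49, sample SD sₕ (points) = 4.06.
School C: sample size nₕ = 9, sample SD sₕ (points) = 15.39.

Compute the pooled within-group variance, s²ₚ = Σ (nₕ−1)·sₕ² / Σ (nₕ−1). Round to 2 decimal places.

Degrees of freedom: 23 + 48 + 8 = 79.
Σ(nₕ−1)sₕ² = 23·247.4329 + 48·16.4836 + 8·236.8521 = 8376.9863.
s²ₚ = 8376.9863 / 79 = 106.0378... → 106.04.

106.04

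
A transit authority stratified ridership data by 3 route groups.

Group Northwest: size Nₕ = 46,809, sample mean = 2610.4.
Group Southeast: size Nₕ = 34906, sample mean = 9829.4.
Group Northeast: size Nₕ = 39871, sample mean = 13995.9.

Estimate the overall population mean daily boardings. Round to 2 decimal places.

x̄_st = (Σ Nₕx̄ₕ) / (Σ Nₕ) = (46809·2610.4 + 34906·9829.4 + 39871·13995.9) / 121586
= 1023325778.9 / 121586 = 8416.4771... → 8416.48.

8416.48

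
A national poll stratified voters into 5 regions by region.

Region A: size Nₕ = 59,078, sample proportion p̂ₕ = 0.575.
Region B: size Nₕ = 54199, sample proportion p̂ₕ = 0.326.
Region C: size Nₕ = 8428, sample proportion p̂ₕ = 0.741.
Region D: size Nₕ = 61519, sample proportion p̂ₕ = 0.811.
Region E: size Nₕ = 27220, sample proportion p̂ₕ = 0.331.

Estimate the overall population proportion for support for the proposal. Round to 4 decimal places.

0.5549

Wₕ = Nₕ/N with N = 210444: 0.2807, 0.2575, 0.0400, 0.2923, 0.1293.
p̂_st = 0.2807·0.575 + 0.2575·0.326 + 0.0400·0.741 + 0.2923·0.811 + 0.1293·0.331 ≈ 0.554949... → 0.5549.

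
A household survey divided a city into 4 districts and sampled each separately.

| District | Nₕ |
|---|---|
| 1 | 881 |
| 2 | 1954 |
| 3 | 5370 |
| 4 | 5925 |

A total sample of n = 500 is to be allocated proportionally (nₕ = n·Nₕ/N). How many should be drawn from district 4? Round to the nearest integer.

Share of district 4 = 5925/14130 = 0.41932.
Allocate 500 × 0.41932 = 209.660... → 210.

210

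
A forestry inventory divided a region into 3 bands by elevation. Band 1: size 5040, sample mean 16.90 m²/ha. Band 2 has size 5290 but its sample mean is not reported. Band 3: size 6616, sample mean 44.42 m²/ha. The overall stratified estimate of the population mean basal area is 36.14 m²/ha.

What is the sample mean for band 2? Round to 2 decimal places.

N = 5040 + 5290 + 6616 = 16946.
Overall total = μ·N = 36.14·16946 = 612428.44.
Subtract the known strata: 5040·16.90 + 6616·44.42 = 379058.72.
Remaining total for band 2: 612428.44 − 379058.72 = 233369.72.
Divide by its size: 233369.72 / 5290 = 44.1153... → 44.12.

44.12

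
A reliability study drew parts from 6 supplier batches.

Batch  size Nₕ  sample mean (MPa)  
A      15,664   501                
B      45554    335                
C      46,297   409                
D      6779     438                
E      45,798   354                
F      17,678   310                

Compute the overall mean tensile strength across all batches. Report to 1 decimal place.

375.2

x̄_st = (Σ Nₕx̄ₕ) / (Σ Nₕ) = (15664·501 + 45554·335 + 46297·409 + 6779·438 + 45798·354 + 17678·310) / 177770
= 66705601 / 177770 = 375.235... → 375.2.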